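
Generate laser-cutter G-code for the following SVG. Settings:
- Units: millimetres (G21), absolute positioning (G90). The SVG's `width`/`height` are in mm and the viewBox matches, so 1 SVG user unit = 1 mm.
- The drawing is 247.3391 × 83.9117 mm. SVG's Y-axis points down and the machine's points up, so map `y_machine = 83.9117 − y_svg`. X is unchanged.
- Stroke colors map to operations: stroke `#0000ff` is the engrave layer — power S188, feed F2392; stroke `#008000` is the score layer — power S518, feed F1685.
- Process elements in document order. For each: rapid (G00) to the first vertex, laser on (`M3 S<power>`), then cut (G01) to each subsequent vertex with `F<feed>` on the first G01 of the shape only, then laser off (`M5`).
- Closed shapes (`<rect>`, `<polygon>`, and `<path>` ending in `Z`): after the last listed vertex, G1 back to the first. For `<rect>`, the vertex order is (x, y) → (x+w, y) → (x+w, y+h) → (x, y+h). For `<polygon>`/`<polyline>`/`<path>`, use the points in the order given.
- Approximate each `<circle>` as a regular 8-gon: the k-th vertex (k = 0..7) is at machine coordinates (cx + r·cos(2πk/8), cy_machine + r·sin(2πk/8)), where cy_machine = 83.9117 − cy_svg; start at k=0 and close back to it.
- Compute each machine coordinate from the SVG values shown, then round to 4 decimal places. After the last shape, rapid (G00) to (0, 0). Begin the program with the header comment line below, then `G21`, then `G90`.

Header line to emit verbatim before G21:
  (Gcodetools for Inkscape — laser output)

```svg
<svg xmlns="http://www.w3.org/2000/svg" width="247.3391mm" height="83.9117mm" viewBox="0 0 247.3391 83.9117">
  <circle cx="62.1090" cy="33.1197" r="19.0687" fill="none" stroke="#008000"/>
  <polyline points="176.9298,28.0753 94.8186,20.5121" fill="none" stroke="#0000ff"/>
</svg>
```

1 u = 1 mm; y_m = 83.9117 − y.

[1] `<circle>` circle, #008000→score S518 F1685: (81.1777,50.7920) → (75.5926,64.2756) → (62.1090,69.8607) → (48.6254,64.2756) → (43.0403,50.7920) → (48.6254,37.3084) → (62.1090,31.7233) → (75.5926,37.3084) → (81.1777,50.7920) (closed)

[2] `<polyline>` line segment, #0000ff→engrave S188 F2392: (176.9298,55.8364) → (94.8186,63.3996)

(Gcodetools for Inkscape — laser output)
G21
G90
G00 X81.1777 Y50.7920
M3 S518
G01 X75.5926 Y64.2756 F1685
G01 X62.1090 Y69.8607
G01 X48.6254 Y64.2756
G01 X43.0403 Y50.7920
G01 X48.6254 Y37.3084
G01 X62.1090 Y31.7233
G01 X75.5926 Y37.3084
G01 X81.1777 Y50.7920
M5
G00 X176.9298 Y55.8364
M3 S188
G01 X94.8186 Y63.3996 F2392
M5
G00 X0.0000 Y0.0000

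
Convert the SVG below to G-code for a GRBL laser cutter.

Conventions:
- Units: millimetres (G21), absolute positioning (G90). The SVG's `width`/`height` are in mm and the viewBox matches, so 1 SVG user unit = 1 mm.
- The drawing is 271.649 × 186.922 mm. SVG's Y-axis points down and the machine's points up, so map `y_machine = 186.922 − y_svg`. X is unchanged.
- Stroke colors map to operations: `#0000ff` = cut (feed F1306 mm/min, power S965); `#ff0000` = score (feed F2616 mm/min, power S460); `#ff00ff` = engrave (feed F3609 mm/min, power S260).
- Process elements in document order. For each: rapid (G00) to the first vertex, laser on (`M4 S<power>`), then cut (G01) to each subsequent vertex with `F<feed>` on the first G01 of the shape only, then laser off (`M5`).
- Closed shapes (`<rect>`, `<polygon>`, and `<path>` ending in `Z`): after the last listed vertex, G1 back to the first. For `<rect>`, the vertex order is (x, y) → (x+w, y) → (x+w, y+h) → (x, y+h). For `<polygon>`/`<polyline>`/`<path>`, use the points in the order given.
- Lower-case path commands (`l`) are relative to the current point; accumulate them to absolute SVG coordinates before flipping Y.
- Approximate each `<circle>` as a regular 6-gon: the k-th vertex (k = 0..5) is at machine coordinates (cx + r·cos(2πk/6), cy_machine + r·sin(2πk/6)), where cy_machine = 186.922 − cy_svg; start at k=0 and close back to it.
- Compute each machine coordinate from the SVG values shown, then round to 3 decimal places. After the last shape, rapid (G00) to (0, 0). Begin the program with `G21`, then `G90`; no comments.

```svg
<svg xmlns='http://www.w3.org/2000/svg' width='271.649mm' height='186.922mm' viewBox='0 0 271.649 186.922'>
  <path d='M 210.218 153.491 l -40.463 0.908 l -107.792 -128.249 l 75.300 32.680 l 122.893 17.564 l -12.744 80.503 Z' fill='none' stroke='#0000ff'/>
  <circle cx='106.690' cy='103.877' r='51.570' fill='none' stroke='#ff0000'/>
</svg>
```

G21
G90
G00 X210.218 Y33.431
M4 S965
G01 X169.755 Y32.523 F1306
G01 X61.963 Y160.772
G01 X137.263 Y128.092
G01 X260.156 Y110.528
G01 X247.412 Y30.025
G01 X210.218 Y33.431
M5
G00 X158.260 Y83.045
M4 S460
G01 X132.475 Y127.706 F2616
G01 X80.905 Y127.706
G01 X55.120 Y83.045
G01 X80.905 Y38.384
G01 X132.475 Y38.384
G01 X158.260 Y83.045
M5
G00 X0.000 Y0.000

Since the viewBox matches the mm dimensions, user units are millimetres directly. The only transform is the Y-flip y_m = 186.922 − y_svg.

Shape 1 is a closed polygon drawn with `<path>`. Its stroke #0000ff means cut at S965, F1306. After flipping Y the toolpath is (210.218,33.431) → (169.755,32.523) → (61.963,160.772) → (137.263,128.092) → (260.156,110.528) → (247.412,30.025) → (210.218,33.431), returning to the start.

Shape 2 is a circle drawn with `<circle>`. Its stroke #ff0000 means score at S460, F2616. After flipping Y the toolpath is (158.260,83.045) → (132.475,127.706) → (80.905,127.706) → (55.120,83.045) → (80.905,38.384) → (132.475,38.384) → (158.260,83.045), returning to the start.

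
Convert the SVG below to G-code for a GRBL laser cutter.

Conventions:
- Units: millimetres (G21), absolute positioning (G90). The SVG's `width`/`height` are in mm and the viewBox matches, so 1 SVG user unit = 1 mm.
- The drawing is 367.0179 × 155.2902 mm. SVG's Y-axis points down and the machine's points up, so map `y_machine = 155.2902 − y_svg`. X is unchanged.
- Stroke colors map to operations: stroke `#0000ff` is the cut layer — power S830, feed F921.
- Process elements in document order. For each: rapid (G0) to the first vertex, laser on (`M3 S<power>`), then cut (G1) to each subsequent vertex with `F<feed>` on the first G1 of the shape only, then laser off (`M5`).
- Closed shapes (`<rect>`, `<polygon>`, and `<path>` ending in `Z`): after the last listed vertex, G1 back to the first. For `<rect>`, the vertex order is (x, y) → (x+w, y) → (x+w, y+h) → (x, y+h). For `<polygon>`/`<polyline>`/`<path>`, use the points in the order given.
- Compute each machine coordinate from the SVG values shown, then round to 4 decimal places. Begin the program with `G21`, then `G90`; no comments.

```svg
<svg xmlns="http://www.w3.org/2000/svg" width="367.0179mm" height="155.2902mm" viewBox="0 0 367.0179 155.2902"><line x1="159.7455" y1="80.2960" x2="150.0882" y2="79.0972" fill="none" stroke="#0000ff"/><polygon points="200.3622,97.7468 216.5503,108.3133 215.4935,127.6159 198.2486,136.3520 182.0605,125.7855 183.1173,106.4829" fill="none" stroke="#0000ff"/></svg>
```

Since the viewBox matches the mm dimensions, user units are millimetres directly. The only transform is the Y-flip y_m = 155.2902 − y_svg.

Shape 1 is a line segment drawn with `<line>`. Its stroke #0000ff means cut at S830, F921. After flipping Y the toolpath is (159.7455,74.9942) → (150.0882,76.1930).

Shape 2 is a regular polygon drawn with `<polygon>`. Its stroke #0000ff means cut at S830, F921. After flipping Y the toolpath is (200.3622,57.5434) → (216.5503,46.9769) → (215.4935,27.6743) → (198.2486,18.9382) → (182.0605,29.5047) → (183.1173,48.8073) → (200.3622,57.5434), returning to the start.

G21
G90
G0 X159.7455 Y74.9942
M3 S830
G1 X150.0882 Y76.1930 F921
M5
G0 X200.3622 Y57.5434
M3 S830
G1 X216.5503 Y46.9769 F921
G1 X215.4935 Y27.6743
G1 X198.2486 Y18.9382
G1 X182.0605 Y29.5047
G1 X183.1173 Y48.8073
G1 X200.3622 Y57.5434
M5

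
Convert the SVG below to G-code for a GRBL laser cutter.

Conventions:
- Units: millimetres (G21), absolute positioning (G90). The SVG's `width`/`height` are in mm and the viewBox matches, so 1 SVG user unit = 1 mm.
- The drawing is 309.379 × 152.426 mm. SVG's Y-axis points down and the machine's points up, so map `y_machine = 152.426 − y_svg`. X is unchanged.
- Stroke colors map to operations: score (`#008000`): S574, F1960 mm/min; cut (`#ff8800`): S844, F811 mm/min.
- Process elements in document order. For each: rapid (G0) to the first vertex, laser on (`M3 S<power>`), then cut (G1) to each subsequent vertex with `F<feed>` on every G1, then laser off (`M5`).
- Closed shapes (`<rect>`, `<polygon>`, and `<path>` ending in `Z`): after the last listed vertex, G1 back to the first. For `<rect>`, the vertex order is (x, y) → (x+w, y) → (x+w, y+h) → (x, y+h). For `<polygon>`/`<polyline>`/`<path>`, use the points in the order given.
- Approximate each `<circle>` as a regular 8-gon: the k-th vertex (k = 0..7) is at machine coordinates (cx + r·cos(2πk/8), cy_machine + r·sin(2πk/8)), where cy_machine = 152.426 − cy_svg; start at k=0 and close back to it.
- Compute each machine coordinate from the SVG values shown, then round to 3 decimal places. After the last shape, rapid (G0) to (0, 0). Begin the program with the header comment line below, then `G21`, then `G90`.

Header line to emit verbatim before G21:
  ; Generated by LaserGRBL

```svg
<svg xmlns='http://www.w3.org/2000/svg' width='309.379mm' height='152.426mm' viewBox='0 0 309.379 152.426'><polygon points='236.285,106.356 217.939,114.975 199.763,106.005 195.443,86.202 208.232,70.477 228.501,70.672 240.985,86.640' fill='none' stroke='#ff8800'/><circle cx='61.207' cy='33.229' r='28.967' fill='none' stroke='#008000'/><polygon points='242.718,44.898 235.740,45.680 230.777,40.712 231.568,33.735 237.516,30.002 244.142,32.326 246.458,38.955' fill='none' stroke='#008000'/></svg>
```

; Generated by LaserGRBL
G21
G90
G0 X236.285 Y46.070
M3 S844
G1 X217.939 Y37.451 F811
G1 X199.763 Y46.421 F811
G1 X195.443 Y66.224 F811
G1 X208.232 Y81.949 F811
G1 X228.501 Y81.754 F811
G1 X240.985 Y65.786 F811
G1 X236.285 Y46.070 F811
M5
G0 X90.174 Y119.197
M3 S574
G1 X81.690 Y139.680 F1960
G1 X61.207 Y148.164 F1960
G1 X40.724 Y139.680 F1960
G1 X32.240 Y119.197 F1960
G1 X40.724 Y98.714 F1960
G1 X61.207 Y90.230 F1960
G1 X81.690 Y98.714 F1960
G1 X90.174 Y119.197 F1960
M5
G0 X242.718 Y107.528
M3 S574
G1 X235.740 Y106.746 F1960
G1 X230.777 Y111.714 F1960
G1 X231.568 Y118.691 F1960
G1 X237.516 Y122.424 F1960
G1 X244.142 Y120.100 F1960
G1 X246.458 Y113.471 F1960
G1 X242.718 Y107.528 F1960
M5
G0 X0.000 Y0.000

Since the viewBox matches the mm dimensions, user units are millimetres directly. The only transform is the Y-flip y_m = 152.426 − y_svg.

Shape 1 is a regular polygon drawn with `<polygon>`. Its stroke #ff8800 means cut at S844, F811. After flipping Y the toolpath is (236.285,46.070) → (217.939,37.451) → (199.763,46.421) → (195.443,66.224) → (208.232,81.949) → (228.501,81.754) → (240.985,65.786) → (236.285,46.070), returning to the start.

Shape 2 is a circle drawn with `<circle>`. Its stroke #008000 means score at S574, F1960. After flipping Y the toolpath is (90.174,119.197) → (81.690,139.680) → (61.207,148.164) → (40.724,139.680) → (32.240,119.197) → (40.724,98.714) → (61.207,90.230) → (81.690,98.714) → (90.174,119.197), returning to the start.

Shape 3 is a regular polygon drawn with `<polygon>`. Its stroke #008000 means score at S574, F1960. After flipping Y the toolpath is (242.718,107.528) → (235.740,106.746) → (230.777,111.714) → (231.568,118.691) → (237.516,122.424) → (244.142,120.100) → (246.458,113.471) → (242.718,107.528), returning to the start.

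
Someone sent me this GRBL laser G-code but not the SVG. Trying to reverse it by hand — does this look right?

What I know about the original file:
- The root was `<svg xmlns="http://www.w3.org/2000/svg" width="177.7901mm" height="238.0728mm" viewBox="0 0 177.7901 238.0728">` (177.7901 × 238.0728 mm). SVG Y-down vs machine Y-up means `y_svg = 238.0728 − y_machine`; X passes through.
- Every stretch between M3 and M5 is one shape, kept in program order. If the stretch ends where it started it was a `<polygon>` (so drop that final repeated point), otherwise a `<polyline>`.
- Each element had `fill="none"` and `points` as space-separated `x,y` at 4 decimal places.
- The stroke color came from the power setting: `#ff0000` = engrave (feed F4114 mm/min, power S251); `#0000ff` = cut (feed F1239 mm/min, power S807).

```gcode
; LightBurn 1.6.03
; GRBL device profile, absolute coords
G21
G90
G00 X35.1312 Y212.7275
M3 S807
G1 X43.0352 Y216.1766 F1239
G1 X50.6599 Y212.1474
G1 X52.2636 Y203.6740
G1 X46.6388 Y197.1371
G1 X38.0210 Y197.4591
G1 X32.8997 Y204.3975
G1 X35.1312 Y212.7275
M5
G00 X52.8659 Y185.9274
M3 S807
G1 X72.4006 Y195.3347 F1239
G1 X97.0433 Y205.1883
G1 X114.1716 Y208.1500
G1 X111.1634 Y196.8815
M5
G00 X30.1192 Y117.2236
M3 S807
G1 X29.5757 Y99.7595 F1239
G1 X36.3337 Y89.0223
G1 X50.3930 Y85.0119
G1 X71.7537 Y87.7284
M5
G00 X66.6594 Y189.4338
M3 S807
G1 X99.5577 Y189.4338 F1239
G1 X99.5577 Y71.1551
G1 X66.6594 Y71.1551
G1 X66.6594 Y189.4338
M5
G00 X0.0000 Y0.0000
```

y_svg = 238.0728 − y_m. Every run uses S807, so all elements get stroke `#0000ff` (cut).

[1] closed run; points: 35.1312,25.3453 43.0352,21.8962 50.6599,25.9254 52.2636,34.3988 46.6388,40.9357 38.0210,40.6137 32.8997,33.6753

[2] open run; points: 52.8659,52.1454 72.4006,42.7381 97.0433,32.8845 114.1716,29.9228 111.1634,41.1913

[3] open run; points: 30.1192,120.8492 29.5757,138.3133 36.3337,149.0505 50.3930,153.0609 71.7537,150.3444

[4] closed run; points: 66.6594,48.6390 99.5577,48.6390 99.5577,166.9177 66.6594,166.9177

<svg xmlns="http://www.w3.org/2000/svg" width="177.7901mm" height="238.0728mm" viewBox="0 0 177.7901 238.0728">
  <polygon points="35.1312,25.3453 43.0352,21.8962 50.6599,25.9254 52.2636,34.3988 46.6388,40.9357 38.0210,40.6137 32.8997,33.6753" fill="none" stroke="#0000ff"/>
  <polyline points="52.8659,52.1454 72.4006,42.7381 97.0433,32.8845 114.1716,29.9228 111.1634,41.1913" fill="none" stroke="#0000ff"/>
  <polyline points="30.1192,120.8492 29.5757,138.3133 36.3337,149.0505 50.3930,153.0609 71.7537,150.3444" fill="none" stroke="#0000ff"/>
  <polygon points="66.6594,48.6390 99.5577,48.6390 99.5577,166.9177 66.6594,166.9177" fill="none" stroke="#0000ff"/>
</svg>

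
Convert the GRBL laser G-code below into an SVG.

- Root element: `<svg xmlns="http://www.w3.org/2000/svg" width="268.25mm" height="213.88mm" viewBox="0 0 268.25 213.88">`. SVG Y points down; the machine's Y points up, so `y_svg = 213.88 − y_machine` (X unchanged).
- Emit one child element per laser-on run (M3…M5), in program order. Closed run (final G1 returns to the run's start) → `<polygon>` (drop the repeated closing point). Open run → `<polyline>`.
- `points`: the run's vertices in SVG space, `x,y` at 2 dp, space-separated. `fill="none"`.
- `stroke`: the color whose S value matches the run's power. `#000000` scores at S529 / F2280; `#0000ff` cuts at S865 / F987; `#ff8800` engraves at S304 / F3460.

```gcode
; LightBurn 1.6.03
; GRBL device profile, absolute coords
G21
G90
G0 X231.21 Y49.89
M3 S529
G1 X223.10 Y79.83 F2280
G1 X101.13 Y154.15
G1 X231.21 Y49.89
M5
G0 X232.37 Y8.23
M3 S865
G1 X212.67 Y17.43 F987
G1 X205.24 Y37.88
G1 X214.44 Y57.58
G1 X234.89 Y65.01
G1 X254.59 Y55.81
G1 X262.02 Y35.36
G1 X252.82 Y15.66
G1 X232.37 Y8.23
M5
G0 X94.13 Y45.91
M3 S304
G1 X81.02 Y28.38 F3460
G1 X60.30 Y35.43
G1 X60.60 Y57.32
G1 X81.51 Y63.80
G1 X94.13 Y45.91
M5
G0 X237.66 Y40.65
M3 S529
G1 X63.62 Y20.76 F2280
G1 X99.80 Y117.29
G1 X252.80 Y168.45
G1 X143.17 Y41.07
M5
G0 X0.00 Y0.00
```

<svg xmlns="http://www.w3.org/2000/svg" width="268.25mm" height="213.88mm" viewBox="0 0 268.25 213.88">
  <polygon points="231.21,163.99 223.10,134.05 101.13,59.73" fill="none" stroke="#000000"/>
  <polygon points="232.37,205.65 212.67,196.45 205.24,176.00 214.44,156.30 234.89,148.87 254.59,158.07 262.02,178.52 252.82,198.22" fill="none" stroke="#0000ff"/>
  <polygon points="94.13,167.97 81.02,185.50 60.30,178.45 60.60,156.56 81.51,150.08" fill="none" stroke="#ff8800"/>
  <polyline points="237.66,173.23 63.62,193.12 99.80,96.59 252.80,45.43 143.17,172.81" fill="none" stroke="#000000"/>
</svg>

y_svg = 213.88 − y_m.

[1] S529→`#000000` (score); closed run; points: 231.21,163.99 223.10,134.05 101.13,59.73

[2] S865→`#0000ff` (cut); closed run; points: 232.37,205.65 212.67,196.45 205.24,176.00 214.44,156.30 234.89,148.87 254.59,158.07 262.02,178.52 252.82,198.22

[3] S304→`#ff8800` (engrave); closed run; points: 94.13,167.97 81.02,185.50 60.30,178.45 60.60,156.56 81.51,150.08

[4] S529→`#000000` (score); open run; points: 237.66,173.23 63.62,193.12 99.80,96.59 252.80,45.43 143.17,172.81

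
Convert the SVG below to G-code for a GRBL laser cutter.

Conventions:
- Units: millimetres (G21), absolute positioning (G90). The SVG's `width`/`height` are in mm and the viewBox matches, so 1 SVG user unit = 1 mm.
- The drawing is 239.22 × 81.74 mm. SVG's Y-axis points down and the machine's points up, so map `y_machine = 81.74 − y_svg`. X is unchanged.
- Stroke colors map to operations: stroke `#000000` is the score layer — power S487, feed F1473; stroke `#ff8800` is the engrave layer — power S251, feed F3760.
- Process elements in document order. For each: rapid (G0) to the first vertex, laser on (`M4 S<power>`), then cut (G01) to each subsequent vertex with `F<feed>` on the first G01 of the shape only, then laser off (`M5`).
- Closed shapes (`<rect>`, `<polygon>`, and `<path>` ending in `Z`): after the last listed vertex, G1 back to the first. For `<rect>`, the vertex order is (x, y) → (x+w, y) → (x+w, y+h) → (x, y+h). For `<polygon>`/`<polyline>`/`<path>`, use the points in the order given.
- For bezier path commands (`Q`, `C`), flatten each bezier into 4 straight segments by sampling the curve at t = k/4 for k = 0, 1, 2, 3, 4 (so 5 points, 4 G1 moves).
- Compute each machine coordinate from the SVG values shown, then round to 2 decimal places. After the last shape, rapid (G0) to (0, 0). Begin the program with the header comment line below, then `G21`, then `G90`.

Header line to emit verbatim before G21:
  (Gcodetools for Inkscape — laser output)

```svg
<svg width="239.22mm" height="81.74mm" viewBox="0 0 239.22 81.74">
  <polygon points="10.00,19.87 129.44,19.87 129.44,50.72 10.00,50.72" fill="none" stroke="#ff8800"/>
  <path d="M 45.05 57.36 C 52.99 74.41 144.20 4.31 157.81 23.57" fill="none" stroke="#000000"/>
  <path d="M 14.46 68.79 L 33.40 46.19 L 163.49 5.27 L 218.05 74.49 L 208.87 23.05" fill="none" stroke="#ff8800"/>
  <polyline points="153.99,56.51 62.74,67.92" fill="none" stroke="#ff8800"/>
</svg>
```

viewBox `0 0 239.22 81.74` with mm width/height → 1 unit = 1 mm. Flip: y_m = 81.74 − y_svg.

**Shape 1** — `<polygon>` rectangle, stroke `#ff8800` → engrave (S251, F3760). Machine vertices: (10.00,61.87) → (129.44,61.87) → (129.44,31.02) → (10.00,31.02) → (10.00,61.87). Closed: final G1 returns to the first vertex.

**Shape 2** — `<path>` cubic bezier, stroke `#000000` → score (S487, F1473). Control points (SVG): P0=(45.05,57.36), P1=(52.99,74.41), P2=(144.20,4.31), P3=(157.81,23.57); sampled at t=k/4. Machine vertices: (45.05,24.38) → (64.10,25.18) → (99.30,42.10) → (135.57,58.62) → (157.81,58.17). Open path.

**Shape 3** — `<path>` open polyline, stroke `#ff8800` → engrave (S251, F3760). Machine vertices: (14.46,12.95) → (33.40,35.55) → (163.49,76.47) → (218.05,7.25) → (208.87,58.69). Open path.

**Shape 4** — `<polyline>` line segment, stroke `#ff8800` → engrave (S251, F3760). Machine vertices: (153.99,25.23) → (62.74,13.82). Open path.

(Gcodetools for Inkscape — laser output)
G21
G90
G0 X10.00 Y61.87
M4 S251
G01 X129.44 Y61.87 F3760
G01 X129.44 Y31.02
G01 X10.00 Y31.02
G01 X10.00 Y61.87
M5
G0 X45.05 Y24.38
M4 S487
G01 X64.10 Y25.18 F1473
G01 X99.30 Y42.10
G01 X135.57 Y58.62
G01 X157.81 Y58.17
M5
G0 X14.46 Y12.95
M4 S251
G01 X33.40 Y35.55 F3760
G01 X163.49 Y76.47
G01 X218.05 Y7.25
G01 X208.87 Y58.69
M5
G0 X153.99 Y25.23
M4 S251
G01 X62.74 Y13.82 F3760
M5
G0 X0.00 Y0.00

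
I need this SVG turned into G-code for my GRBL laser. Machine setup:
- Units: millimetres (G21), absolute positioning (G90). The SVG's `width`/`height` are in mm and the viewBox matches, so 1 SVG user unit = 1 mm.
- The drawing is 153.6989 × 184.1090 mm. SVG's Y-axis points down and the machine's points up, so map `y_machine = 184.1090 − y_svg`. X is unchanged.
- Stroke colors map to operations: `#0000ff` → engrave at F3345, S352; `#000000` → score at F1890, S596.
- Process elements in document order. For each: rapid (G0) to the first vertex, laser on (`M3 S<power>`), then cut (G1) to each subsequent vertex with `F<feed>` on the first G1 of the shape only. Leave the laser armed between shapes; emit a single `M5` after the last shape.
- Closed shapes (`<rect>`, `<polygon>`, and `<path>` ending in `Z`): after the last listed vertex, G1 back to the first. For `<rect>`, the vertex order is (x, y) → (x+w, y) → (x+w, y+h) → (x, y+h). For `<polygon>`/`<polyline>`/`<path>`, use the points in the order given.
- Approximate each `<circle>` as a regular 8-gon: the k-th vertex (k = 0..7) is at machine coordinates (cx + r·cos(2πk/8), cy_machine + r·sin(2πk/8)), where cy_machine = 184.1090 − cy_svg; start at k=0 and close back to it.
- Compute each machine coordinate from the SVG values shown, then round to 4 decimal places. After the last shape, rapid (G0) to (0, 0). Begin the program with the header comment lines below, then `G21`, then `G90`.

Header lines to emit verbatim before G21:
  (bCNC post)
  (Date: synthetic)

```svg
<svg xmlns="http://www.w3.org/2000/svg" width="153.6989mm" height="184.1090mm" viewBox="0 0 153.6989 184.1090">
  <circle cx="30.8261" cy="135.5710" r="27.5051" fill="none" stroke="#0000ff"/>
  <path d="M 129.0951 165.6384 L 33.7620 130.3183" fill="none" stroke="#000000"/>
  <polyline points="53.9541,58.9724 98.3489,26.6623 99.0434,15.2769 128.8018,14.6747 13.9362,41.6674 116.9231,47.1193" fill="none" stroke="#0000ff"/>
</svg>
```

(bCNC post)
(Date: synthetic)
G21
G90
G0 X58.3312 Y48.5380
M3 S352
G1 X50.2751 Y67.9870 F3345
G1 X30.8261 Y76.0431
G1 X11.3771 Y67.9870
G1 X3.3210 Y48.5380
G1 X11.3771 Y29.0890
G1 X30.8261 Y21.0329
G1 X50.2751 Y29.0890
G1 X58.3312 Y48.5380
G0 X129.0951 Y18.4706
M3 S596
G1 X33.7620 Y53.7907 F1890
G0 X53.9541 Y125.1366
M3 S352
G1 X98.3489 Y157.4467 F3345
G1 X99.0434 Y168.8321
G1 X128.8018 Y169.4343
G1 X13.9362 Y142.4416
G1 X116.9231 Y136.9897
M5
G0 X0.0000 Y0.0000

Since the viewBox matches the mm dimensions, user units are millimetres directly. The only transform is the Y-flip y_m = 184.1090 − y_svg.

Shape 1 is a circle drawn with `<circle>`. Its stroke #0000ff means engrave at S352, F3345. After flipping Y the toolpath is (58.3312,48.5380) → (50.2751,67.9870) → (30.8261,76.0431) → (11.3771,67.9870) → (3.3210,48.5380) → (11.3771,29.0890) → (30.8261,21.0329) → (50.2751,29.0890) → (58.3312,48.5380), returning to the start.

Shape 2 is a line segment drawn with `<path>`. Its stroke #000000 means score at S596, F1890. After flipping Y the toolpath is (129.0951,18.4706) → (33.7620,53.7907).

Shape 3 is a open polyline drawn with `<polyline>`. Its stroke #0000ff means engrave at S352, F3345. After flipping Y the toolpath is (53.9541,125.1366) → (98.3489,157.4467) → (99.0434,168.8321) → (128.8018,169.4343) → (13.9362,142.4416) → (116.9231,136.9897).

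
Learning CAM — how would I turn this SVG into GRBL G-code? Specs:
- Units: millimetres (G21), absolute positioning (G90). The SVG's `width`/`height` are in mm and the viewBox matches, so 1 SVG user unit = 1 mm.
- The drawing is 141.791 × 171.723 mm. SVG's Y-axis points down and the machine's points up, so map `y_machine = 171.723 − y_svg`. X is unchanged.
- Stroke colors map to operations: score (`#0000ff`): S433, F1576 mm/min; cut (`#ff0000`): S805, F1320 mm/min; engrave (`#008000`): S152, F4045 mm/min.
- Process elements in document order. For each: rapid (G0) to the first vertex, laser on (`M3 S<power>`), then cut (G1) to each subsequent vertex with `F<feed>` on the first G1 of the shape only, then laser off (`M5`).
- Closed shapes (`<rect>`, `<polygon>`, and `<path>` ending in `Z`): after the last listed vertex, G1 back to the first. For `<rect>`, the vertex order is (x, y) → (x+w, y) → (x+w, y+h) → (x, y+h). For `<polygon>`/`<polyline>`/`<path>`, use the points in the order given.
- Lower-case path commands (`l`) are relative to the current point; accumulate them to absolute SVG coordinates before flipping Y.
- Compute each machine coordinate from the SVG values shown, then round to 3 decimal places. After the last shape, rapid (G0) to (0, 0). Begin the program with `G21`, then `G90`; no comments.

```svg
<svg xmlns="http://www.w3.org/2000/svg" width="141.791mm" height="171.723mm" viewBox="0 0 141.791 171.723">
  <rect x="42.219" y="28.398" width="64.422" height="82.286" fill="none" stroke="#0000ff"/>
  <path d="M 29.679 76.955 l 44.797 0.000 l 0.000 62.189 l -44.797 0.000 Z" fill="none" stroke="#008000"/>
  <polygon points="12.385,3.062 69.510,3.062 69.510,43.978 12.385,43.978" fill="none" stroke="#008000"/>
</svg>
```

viewBox `0 0 141.791 171.723` with mm width/height → 1 unit = 1 mm. Flip: y_m = 171.723 − y_svg.

**Shape 1** — `<rect>` rectangle, stroke `#0000ff` → score (S433, F1576). Machine vertices: (42.219,143.325) → (106.641,143.325) → (106.641,61.039) → (42.219,61.039) → (42.219,143.325). Closed: final G1 returns to the first vertex.

**Shape 2** — `<path>` rectangle, stroke `#008000` → engrave (S152, F4045). Machine vertices: (29.679,94.768) → (74.476,94.768) → (74.476,32.579) → (29.679,32.579) → (29.679,94.768). Closed: final G1 returns to the first vertex.

**Shape 3** — `<polygon>` rectangle, stroke `#008000` → engrave (S152, F4045). Machine vertices: (12.385,168.661) → (69.510,168.661) → (69.510,127.745) → (12.385,127.745) → (12.385,168.661). Closed: final G1 returns to the first vertex.

G21
G90
G0 X42.219 Y143.325
M3 S433
G1 X106.641 Y143.325 F1576
G1 X106.641 Y61.039
G1 X42.219 Y61.039
G1 X42.219 Y143.325
M5
G0 X29.679 Y94.768
M3 S152
G1 X74.476 Y94.768 F4045
G1 X74.476 Y32.579
G1 X29.679 Y32.579
G1 X29.679 Y94.768
M5
G0 X12.385 Y168.661
M3 S152
G1 X69.510 Y168.661 F4045
G1 X69.510 Y127.745
G1 X12.385 Y127.745
G1 X12.385 Y168.661
M5
G0 X0.000 Y0.000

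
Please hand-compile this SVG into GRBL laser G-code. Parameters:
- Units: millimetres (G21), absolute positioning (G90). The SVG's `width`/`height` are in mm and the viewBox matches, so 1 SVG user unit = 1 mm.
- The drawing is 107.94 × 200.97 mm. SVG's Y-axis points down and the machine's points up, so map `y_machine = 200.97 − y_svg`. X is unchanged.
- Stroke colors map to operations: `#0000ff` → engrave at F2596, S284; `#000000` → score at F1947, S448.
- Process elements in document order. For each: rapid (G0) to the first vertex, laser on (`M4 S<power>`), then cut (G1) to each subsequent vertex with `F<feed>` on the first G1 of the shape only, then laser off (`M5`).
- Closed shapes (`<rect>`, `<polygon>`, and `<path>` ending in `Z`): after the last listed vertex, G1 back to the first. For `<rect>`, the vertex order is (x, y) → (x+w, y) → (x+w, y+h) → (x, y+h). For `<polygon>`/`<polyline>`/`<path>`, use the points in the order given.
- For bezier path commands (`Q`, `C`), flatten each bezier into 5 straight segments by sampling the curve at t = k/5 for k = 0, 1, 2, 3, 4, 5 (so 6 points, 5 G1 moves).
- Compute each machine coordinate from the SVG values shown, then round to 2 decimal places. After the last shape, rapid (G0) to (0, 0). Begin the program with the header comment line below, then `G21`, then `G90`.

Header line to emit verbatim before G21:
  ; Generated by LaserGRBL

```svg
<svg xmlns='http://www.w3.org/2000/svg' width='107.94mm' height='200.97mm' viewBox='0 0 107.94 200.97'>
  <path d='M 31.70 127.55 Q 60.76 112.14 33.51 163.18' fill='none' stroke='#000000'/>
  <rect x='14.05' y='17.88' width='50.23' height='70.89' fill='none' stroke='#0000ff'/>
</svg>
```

Since the viewBox matches the mm dimensions, user units are millimetres directly. The only transform is the Y-flip y_m = 200.97 − y_svg.

Shape 1 is a quadratic bezier drawn with `<path>`. Its stroke #000000 means score at S448, F1947. After flipping Y the toolpath is (31.70,73.42) → (41.07,76.93) → (45.94,75.12) → (46.30,67.99) → (42.16,55.55) → (33.51,37.79).

Shape 2 is a rectangle drawn with `<rect>`. Its stroke #0000ff means engrave at S284, F2596. After flipping Y the toolpath is (14.05,183.09) → (64.28,183.09) → (64.28,112.20) → (14.05,112.20) → (14.05,183.09), returning to the start.

; Generated by LaserGRBL
G21
G90
G0 X31.70 Y73.42
M4 S448
G1 X41.07 Y76.93 F1947
G1 X45.94 Y75.12
G1 X46.30 Y67.99
G1 X42.16 Y55.55
G1 X33.51 Y37.79
M5
G0 X14.05 Y183.09
M4 S284
G1 X64.28 Y183.09 F2596
G1 X64.28 Y112.20
G1 X14.05 Y112.20
G1 X14.05 Y183.09
M5
G0 X0.00 Y0.00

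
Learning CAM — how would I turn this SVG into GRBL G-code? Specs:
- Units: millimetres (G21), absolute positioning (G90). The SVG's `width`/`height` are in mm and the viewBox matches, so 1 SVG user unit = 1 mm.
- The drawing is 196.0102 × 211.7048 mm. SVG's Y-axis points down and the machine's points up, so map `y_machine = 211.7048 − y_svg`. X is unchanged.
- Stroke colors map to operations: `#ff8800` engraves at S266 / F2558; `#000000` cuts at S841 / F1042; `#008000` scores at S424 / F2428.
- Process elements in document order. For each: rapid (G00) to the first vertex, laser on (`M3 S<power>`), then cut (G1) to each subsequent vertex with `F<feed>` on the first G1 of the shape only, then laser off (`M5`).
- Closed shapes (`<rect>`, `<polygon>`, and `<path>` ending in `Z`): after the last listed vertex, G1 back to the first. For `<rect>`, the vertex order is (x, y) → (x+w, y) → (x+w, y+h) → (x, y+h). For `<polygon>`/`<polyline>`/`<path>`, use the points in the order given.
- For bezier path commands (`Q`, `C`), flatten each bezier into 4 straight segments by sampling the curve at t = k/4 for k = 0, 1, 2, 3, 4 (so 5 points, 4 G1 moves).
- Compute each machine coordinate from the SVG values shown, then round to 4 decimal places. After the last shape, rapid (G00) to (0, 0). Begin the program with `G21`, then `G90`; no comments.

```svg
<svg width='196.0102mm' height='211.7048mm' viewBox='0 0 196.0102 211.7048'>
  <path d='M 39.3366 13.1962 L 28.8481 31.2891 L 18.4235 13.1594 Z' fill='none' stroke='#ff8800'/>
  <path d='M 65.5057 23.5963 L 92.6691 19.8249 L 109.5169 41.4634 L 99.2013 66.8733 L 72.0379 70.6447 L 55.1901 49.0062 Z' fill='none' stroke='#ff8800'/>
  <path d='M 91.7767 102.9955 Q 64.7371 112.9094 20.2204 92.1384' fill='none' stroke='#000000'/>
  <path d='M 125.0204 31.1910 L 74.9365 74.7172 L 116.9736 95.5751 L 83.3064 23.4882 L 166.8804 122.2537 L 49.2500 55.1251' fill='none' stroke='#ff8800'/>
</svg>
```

G21
G90
G00 X39.3366 Y198.5086
M3 S266
G1 X28.8481 Y180.4157 F2558
G1 X18.4235 Y198.5454
G1 X39.3366 Y198.5086
M5
G00 X65.5057 Y188.1085
M3 S266
G1 X92.6691 Y191.8799 F2558
G1 X109.5169 Y170.2414
G1 X99.2013 Y144.8315
G1 X72.0379 Y141.0601
G1 X55.1901 Y162.6986
G1 X65.5057 Y188.1085
M5
G00 X91.7767 Y108.7093
M3 S841
G1 X77.1646 Y105.6702 F1042
G1 X60.3678 Y106.4666
G1 X41.3864 Y111.0987
G1 X20.2204 Y119.5664
M5
G00 X125.0204 Y180.5138
M3 S266
G1 X74.9365 Y136.9876 F2558
G1 X116.9736 Y116.1297
G1 X83.3064 Y188.2166
G1 X166.8804 Y89.4511
G1 X49.2500 Y156.5797
M5
G00 X0.0000 Y0.0000

1 u = 1 mm; y_m = 211.7048 − y.

[1] `<path>` regular polygon, #ff8800→engrave S266 F2558: (39.3366,198.5086) → (28.8481,180.4157) → (18.4235,198.5454) → (39.3366,198.5086) (closed)

[2] `<path>` regular polygon, #ff8800→engrave S266 F2558: (65.5057,188.1085) → (92.6691,191.8799) → (109.5169,170.2414) → (99.2013,144.8315) → (72.0379,141.0601) → (55.1901,162.6986) → (65.5057,188.1085) (closed)

[3] `<path>` quadratic bezier, #000000→cut S841 F1042: (91.7767,108.7093) → (77.1646,105.6702) → (60.3678,106.4666) → (41.3864,111.0987) → (20.2204,119.5664)

[4] `<path>` open polyline, #ff8800→engrave S266 F2558: (125.0204,180.5138) → (74.9365,136.9876) → (116.9736,116.1297) → (83.3064,188.2166) → (166.8804,89.4511) → (49.2500,156.5797)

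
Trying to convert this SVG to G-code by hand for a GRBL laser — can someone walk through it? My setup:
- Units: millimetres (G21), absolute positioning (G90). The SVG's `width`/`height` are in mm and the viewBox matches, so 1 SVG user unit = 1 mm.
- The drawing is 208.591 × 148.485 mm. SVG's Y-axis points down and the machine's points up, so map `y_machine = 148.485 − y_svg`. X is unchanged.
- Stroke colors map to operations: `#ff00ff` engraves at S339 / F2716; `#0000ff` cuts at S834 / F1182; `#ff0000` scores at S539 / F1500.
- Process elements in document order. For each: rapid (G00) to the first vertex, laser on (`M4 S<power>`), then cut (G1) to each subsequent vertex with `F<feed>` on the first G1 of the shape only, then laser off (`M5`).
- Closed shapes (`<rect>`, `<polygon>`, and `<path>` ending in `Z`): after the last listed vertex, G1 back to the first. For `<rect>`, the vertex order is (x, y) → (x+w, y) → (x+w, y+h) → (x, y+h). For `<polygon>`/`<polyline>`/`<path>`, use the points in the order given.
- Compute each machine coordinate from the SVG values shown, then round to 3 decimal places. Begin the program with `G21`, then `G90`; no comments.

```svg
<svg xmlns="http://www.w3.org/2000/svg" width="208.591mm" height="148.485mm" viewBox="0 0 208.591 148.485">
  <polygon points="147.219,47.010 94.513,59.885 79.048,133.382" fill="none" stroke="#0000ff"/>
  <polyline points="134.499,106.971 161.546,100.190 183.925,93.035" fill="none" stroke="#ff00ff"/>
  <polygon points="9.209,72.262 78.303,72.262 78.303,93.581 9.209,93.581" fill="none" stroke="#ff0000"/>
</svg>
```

viewBox `0 0 208.591 148.485` with mm width/height → 1 unit = 1 mm. Flip: y_m = 148.485 − y_svg.

**Shape 1** — `<polygon>` closed polygon, stroke `#0000ff` → cut (S834, F1182). Machine vertices: (147.219,101.475) → (94.513,88.600) → (79.048,15.103) → (147.219,101.475). Closed: final G1 returns to the first vertex.

**Shape 2** — `<polyline>` open polyline, stroke `#ff00ff` → engrave (S339, F2716). Machine vertices: (134.499,41.514) → (161.546,48.295) → (183.925,55.450). Open path.

**Shape 3** — `<polygon>` rectangle, stroke `#ff0000` → score (S539, F1500). Machine vertices: (9.209,76.223) → (78.303,76.223) → (78.303,54.904) → (9.209,54.904) → (9.209,76.223). Closed: final G1 returns to the first vertex.

G21
G90
G00 X147.219 Y101.475
M4 S834
G1 X94.513 Y88.600 F1182
G1 X79.048 Y15.103
G1 X147.219 Y101.475
M5
G00 X134.499 Y41.514
M4 S339
G1 X161.546 Y48.295 F2716
G1 X183.925 Y55.450
M5
G00 X9.209 Y76.223
M4 S539
G1 X78.303 Y76.223 F1500
G1 X78.303 Y54.904
G1 X9.209 Y54.904
G1 X9.209 Y76.223
M5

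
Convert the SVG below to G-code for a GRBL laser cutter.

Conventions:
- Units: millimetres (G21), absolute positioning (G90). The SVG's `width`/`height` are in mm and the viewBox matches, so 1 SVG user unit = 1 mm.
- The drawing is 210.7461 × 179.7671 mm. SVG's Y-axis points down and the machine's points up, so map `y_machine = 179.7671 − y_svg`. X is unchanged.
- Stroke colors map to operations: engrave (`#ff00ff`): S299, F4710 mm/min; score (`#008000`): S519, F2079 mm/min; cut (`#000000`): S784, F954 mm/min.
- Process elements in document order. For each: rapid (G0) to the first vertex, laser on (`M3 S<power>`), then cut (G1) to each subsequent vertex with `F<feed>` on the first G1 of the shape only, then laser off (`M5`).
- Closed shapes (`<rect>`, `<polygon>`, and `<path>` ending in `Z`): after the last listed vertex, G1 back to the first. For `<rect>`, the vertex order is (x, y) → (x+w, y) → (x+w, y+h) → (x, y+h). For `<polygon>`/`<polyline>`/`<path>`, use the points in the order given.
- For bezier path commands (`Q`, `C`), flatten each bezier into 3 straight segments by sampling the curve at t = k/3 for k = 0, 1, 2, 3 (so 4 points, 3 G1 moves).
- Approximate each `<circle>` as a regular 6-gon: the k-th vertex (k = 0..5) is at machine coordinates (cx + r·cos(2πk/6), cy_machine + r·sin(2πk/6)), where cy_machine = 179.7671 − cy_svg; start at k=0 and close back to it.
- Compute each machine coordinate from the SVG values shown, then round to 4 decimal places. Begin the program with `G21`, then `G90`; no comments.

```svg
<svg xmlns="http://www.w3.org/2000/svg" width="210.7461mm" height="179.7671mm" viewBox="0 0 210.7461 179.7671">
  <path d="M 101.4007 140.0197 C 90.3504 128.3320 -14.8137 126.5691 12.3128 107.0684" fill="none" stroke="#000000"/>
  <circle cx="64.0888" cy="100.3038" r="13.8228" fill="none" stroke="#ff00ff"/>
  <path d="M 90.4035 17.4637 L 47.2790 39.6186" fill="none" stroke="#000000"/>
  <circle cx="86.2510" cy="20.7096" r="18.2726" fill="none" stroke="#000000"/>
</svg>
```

1 u = 1 mm; y_m = 179.7671 − y.

[1] `<path>` cubic bezier, #000000→cut S784 F954: (101.4007,39.7474) → (67.3645,49.1514) → (20.8978,58.0861) → (12.3128,72.6987)

[2] `<circle>` circle, #ff00ff→engrave S299 F4710: (77.9116,79.4633) → (71.0002,91.4342) → (57.1774,91.4342) → (50.2660,79.4633) → (57.1774,67.4924) → (71.0002,67.4924) → (77.9116,79.4633) (closed)

[3] `<path>` line segment, #000000→cut S784 F954: (90.4035,162.3034) → (47.2790,140.1485)

[4] `<circle>` circle, #000000→cut S784 F954: (104.5236,159.0575) → (95.3873,174.8820) → (77.1147,174.8820) → (67.9784,159.0575) → (77.1147,143.2330) → (95.3873,143.2330) → (104.5236,159.0575) (closed)

G21
G90
G0 X101.4007 Y39.7474
M3 S784
G1 X67.3645 Y49.1514 F954
G1 X20.8978 Y58.0861
G1 X12.3128 Y72.6987
M5
G0 X77.9116 Y79.4633
M3 S299
G1 X71.0002 Y91.4342 F4710
G1 X57.1774 Y91.4342
G1 X50.2660 Y79.4633
G1 X57.1774 Y67.4924
G1 X71.0002 Y67.4924
G1 X77.9116 Y79.4633
M5
G0 X90.4035 Y162.3034
M3 S784
G1 X47.2790 Y140.1485 F954
M5
G0 X104.5236 Y159.0575
M3 S784
G1 X95.3873 Y174.8820 F954
G1 X77.1147 Y174.8820
G1 X67.9784 Y159.0575
G1 X77.1147 Y143.2330
G1 X95.3873 Y143.2330
G1 X104.5236 Y159.0575
M5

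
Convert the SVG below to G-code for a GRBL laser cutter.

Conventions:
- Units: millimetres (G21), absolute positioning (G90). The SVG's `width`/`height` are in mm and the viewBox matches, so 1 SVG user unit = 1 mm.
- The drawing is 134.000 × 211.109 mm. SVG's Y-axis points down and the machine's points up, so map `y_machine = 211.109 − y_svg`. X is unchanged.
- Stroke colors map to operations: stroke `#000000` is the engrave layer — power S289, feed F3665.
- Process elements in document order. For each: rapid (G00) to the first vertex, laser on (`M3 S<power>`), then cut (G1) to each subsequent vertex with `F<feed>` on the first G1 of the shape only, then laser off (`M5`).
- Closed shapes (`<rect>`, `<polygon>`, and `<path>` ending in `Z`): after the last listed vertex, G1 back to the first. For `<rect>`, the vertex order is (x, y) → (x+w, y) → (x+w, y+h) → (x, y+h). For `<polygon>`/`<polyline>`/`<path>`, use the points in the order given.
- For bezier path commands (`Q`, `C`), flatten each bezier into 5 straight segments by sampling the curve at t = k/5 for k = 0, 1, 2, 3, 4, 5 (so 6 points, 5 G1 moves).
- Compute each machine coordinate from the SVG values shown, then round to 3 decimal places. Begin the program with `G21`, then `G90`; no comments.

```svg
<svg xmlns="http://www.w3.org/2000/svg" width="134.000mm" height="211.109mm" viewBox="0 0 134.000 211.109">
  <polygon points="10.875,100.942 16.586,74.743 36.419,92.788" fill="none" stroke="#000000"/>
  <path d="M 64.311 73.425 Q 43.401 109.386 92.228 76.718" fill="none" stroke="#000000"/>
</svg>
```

G21
G90
G00 X10.875 Y110.167
M3 S289
G1 X16.586 Y136.366 F3665
G1 X36.419 Y118.321
G1 X10.875 Y110.167
M5
G00 X64.311 Y137.684
M3 S289
G1 X58.736 Y126.045 F3665
G1 X58.741 Y119.896
G1 X64.324 Y119.237
G1 X75.487 Y124.069
G1 X92.228 Y134.391
M5

Since the viewBox matches the mm dimensions, user units are millimetres directly. The only transform is the Y-flip y_m = 211.109 − y_svg.

Shape 1 is a regular polygon drawn with `<polygon>`. Its stroke #000000 means engrave at S289, F3665. After flipping Y the toolpath is (10.875,110.167) → (16.586,136.366) → (36.419,118.321) → (10.875,110.167), returning to the start.

Shape 2 is a quadratic bezier drawn with `<path>`. Its stroke #000000 means engrave at S289, F3665. After flipping Y the toolpath is (64.311,137.684) → (58.736,126.045) → (58.741,119.896) → (64.324,119.237) → (75.487,124.069) → (92.228,134.391).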